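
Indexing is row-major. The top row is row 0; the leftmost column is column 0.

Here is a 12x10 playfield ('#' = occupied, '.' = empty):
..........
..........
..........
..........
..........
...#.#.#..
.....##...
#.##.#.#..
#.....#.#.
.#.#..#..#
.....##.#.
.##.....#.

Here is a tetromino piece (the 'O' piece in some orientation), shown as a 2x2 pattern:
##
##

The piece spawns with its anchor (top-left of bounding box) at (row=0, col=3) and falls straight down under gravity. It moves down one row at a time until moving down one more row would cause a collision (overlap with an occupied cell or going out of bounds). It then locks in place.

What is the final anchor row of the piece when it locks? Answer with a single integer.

Answer: 3

Derivation:
Spawn at (row=0, col=3). Try each row:
  row 0: fits
  row 1: fits
  row 2: fits
  row 3: fits
  row 4: blocked -> lock at row 3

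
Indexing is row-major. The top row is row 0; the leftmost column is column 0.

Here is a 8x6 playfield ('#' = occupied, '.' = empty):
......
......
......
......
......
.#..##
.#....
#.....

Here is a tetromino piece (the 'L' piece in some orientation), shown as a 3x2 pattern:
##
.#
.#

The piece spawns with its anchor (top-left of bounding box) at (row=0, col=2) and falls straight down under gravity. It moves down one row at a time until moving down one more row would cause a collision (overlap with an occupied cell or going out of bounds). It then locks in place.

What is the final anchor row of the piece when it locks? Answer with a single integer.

Spawn at (row=0, col=2). Try each row:
  row 0: fits
  row 1: fits
  row 2: fits
  row 3: fits
  row 4: fits
  row 5: fits
  row 6: blocked -> lock at row 5

Answer: 5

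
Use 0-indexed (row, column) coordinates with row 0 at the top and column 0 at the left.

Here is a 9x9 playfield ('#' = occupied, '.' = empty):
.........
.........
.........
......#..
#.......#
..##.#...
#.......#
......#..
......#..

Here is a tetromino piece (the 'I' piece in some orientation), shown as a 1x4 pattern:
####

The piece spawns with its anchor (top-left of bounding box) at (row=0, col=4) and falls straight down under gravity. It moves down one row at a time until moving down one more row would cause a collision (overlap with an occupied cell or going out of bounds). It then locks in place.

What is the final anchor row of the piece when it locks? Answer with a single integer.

Spawn at (row=0, col=4). Try each row:
  row 0: fits
  row 1: fits
  row 2: fits
  row 3: blocked -> lock at row 2

Answer: 2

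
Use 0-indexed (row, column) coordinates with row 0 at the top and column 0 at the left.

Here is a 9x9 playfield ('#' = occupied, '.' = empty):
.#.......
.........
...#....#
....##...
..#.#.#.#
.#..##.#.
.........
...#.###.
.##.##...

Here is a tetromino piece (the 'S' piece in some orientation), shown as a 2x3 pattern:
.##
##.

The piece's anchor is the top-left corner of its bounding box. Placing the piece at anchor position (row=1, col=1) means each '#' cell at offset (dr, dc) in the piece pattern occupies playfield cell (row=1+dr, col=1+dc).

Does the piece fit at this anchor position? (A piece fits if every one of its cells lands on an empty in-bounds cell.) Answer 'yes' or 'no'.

Answer: yes

Derivation:
Check each piece cell at anchor (1, 1):
  offset (0,1) -> (1,2): empty -> OK
  offset (0,2) -> (1,3): empty -> OK
  offset (1,0) -> (2,1): empty -> OK
  offset (1,1) -> (2,2): empty -> OK
All cells valid: yes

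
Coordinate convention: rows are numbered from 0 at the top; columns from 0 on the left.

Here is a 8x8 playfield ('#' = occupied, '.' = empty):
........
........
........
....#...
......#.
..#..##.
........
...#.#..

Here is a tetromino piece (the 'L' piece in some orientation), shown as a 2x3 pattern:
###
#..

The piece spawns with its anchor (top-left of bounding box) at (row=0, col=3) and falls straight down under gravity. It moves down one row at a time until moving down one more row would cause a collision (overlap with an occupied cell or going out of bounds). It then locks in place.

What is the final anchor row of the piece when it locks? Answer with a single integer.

Spawn at (row=0, col=3). Try each row:
  row 0: fits
  row 1: fits
  row 2: fits
  row 3: blocked -> lock at row 2

Answer: 2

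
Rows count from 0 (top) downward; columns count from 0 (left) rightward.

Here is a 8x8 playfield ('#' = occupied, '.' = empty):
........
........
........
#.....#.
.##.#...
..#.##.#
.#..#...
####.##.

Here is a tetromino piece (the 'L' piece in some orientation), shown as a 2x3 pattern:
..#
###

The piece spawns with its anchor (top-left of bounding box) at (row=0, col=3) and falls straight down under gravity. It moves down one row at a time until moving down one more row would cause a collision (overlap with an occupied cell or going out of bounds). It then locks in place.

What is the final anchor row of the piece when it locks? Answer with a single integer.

Spawn at (row=0, col=3). Try each row:
  row 0: fits
  row 1: fits
  row 2: fits
  row 3: blocked -> lock at row 2

Answer: 2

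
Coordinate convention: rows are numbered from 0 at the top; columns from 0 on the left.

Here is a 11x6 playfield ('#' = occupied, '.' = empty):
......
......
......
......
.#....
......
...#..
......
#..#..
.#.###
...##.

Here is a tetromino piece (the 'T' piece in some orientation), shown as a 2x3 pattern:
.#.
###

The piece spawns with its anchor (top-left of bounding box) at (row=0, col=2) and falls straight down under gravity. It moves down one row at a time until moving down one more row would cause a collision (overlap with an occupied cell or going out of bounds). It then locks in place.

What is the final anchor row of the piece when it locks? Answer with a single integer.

Answer: 4

Derivation:
Spawn at (row=0, col=2). Try each row:
  row 0: fits
  row 1: fits
  row 2: fits
  row 3: fits
  row 4: fits
  row 5: blocked -> lock at row 4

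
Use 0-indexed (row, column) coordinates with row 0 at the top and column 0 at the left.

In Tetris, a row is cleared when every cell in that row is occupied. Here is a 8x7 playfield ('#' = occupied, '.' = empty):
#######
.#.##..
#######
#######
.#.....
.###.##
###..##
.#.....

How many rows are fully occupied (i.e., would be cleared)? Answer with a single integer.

Answer: 3

Derivation:
Check each row:
  row 0: 0 empty cells -> FULL (clear)
  row 1: 4 empty cells -> not full
  row 2: 0 empty cells -> FULL (clear)
  row 3: 0 empty cells -> FULL (clear)
  row 4: 6 empty cells -> not full
  row 5: 2 empty cells -> not full
  row 6: 2 empty cells -> not full
  row 7: 6 empty cells -> not full
Total rows cleared: 3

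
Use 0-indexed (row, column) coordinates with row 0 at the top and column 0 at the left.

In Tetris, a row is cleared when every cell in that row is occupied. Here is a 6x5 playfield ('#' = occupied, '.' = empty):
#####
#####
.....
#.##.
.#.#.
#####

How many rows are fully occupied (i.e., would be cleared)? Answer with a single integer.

Answer: 3

Derivation:
Check each row:
  row 0: 0 empty cells -> FULL (clear)
  row 1: 0 empty cells -> FULL (clear)
  row 2: 5 empty cells -> not full
  row 3: 2 empty cells -> not full
  row 4: 3 empty cells -> not full
  row 5: 0 empty cells -> FULL (clear)
Total rows cleared: 3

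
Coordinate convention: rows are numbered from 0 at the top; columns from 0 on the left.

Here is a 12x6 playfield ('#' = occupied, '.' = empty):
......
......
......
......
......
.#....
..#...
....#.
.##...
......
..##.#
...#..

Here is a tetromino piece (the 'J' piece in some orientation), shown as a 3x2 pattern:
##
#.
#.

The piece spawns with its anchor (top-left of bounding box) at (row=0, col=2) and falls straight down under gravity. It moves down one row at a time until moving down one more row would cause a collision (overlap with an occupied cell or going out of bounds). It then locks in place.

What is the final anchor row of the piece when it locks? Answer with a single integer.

Answer: 3

Derivation:
Spawn at (row=0, col=2). Try each row:
  row 0: fits
  row 1: fits
  row 2: fits
  row 3: fits
  row 4: blocked -> lock at row 3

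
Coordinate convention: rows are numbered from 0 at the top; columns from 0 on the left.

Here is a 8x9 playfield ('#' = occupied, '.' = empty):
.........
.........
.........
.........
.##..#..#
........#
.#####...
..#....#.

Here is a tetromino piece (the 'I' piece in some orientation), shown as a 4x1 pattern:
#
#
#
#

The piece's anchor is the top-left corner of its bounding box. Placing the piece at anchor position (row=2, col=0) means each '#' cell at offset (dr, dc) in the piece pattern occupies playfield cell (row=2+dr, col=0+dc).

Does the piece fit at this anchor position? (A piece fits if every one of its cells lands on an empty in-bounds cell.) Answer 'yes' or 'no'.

Check each piece cell at anchor (2, 0):
  offset (0,0) -> (2,0): empty -> OK
  offset (1,0) -> (3,0): empty -> OK
  offset (2,0) -> (4,0): empty -> OK
  offset (3,0) -> (5,0): empty -> OK
All cells valid: yes

Answer: yes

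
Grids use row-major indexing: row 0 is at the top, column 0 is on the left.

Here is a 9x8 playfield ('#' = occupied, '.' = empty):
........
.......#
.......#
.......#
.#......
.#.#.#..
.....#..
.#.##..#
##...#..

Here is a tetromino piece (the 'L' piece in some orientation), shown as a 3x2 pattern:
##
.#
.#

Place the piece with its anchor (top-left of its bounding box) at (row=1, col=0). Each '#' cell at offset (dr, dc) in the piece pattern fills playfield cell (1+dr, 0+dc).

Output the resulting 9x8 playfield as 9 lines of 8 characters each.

Answer: ........
##.....#
.#.....#
.#.....#
.#......
.#.#.#..
.....#..
.#.##..#
##...#..

Derivation:
Fill (1+0,0+0) = (1,0)
Fill (1+0,0+1) = (1,1)
Fill (1+1,0+1) = (2,1)
Fill (1+2,0+1) = (3,1)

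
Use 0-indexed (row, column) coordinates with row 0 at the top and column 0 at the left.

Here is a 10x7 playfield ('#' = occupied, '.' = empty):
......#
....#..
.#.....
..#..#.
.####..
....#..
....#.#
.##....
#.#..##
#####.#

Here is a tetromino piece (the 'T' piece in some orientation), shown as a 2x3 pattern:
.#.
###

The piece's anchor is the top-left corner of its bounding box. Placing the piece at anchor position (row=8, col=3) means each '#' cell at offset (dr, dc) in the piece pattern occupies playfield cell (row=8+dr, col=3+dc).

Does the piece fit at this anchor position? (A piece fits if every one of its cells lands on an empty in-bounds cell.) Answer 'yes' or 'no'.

Answer: no

Derivation:
Check each piece cell at anchor (8, 3):
  offset (0,1) -> (8,4): empty -> OK
  offset (1,0) -> (9,3): occupied ('#') -> FAIL
  offset (1,1) -> (9,4): occupied ('#') -> FAIL
  offset (1,2) -> (9,5): empty -> OK
All cells valid: no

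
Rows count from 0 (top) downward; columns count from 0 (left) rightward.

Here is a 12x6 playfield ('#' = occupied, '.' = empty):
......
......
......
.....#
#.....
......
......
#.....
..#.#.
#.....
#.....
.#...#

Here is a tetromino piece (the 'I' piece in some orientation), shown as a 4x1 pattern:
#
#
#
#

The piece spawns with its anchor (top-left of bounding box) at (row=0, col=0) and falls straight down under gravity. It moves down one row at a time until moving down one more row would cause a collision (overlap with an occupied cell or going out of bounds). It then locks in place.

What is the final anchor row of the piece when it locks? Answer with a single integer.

Answer: 0

Derivation:
Spawn at (row=0, col=0). Try each row:
  row 0: fits
  row 1: blocked -> lock at row 0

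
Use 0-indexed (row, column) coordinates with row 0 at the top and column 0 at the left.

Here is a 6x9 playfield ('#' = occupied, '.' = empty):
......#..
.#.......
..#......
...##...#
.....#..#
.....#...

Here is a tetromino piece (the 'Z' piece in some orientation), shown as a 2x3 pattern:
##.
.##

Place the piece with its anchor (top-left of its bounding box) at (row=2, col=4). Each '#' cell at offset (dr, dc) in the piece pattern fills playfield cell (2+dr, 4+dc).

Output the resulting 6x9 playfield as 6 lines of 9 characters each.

Fill (2+0,4+0) = (2,4)
Fill (2+0,4+1) = (2,5)
Fill (2+1,4+1) = (3,5)
Fill (2+1,4+2) = (3,6)

Answer: ......#..
.#.......
..#.##...
...####.#
.....#..#
.....#...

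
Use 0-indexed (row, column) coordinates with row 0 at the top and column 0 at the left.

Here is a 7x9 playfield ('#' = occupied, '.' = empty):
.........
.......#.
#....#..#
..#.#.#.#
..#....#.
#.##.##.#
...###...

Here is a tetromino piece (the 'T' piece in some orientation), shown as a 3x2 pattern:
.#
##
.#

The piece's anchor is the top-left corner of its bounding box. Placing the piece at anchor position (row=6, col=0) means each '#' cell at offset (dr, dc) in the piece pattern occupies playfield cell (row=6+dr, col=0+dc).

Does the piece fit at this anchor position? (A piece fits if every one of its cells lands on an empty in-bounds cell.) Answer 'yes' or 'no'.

Answer: no

Derivation:
Check each piece cell at anchor (6, 0):
  offset (0,1) -> (6,1): empty -> OK
  offset (1,0) -> (7,0): out of bounds -> FAIL
  offset (1,1) -> (7,1): out of bounds -> FAIL
  offset (2,1) -> (8,1): out of bounds -> FAIL
All cells valid: no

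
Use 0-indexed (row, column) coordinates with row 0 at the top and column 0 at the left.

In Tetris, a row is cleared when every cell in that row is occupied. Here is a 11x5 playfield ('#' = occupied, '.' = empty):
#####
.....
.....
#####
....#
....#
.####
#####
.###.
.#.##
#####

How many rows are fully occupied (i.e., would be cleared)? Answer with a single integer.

Check each row:
  row 0: 0 empty cells -> FULL (clear)
  row 1: 5 empty cells -> not full
  row 2: 5 empty cells -> not full
  row 3: 0 empty cells -> FULL (clear)
  row 4: 4 empty cells -> not full
  row 5: 4 empty cells -> not full
  row 6: 1 empty cell -> not full
  row 7: 0 empty cells -> FULL (clear)
  row 8: 2 empty cells -> not full
  row 9: 2 empty cells -> not full
  row 10: 0 empty cells -> FULL (clear)
Total rows cleared: 4

Answer: 4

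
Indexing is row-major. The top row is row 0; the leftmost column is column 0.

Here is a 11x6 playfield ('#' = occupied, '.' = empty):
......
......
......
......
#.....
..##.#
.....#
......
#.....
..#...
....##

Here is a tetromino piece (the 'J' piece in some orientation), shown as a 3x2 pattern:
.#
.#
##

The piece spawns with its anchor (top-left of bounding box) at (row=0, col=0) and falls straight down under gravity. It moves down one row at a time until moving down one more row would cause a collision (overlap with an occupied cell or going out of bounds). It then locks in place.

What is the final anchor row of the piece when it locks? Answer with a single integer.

Spawn at (row=0, col=0). Try each row:
  row 0: fits
  row 1: fits
  row 2: blocked -> lock at row 1

Answer: 1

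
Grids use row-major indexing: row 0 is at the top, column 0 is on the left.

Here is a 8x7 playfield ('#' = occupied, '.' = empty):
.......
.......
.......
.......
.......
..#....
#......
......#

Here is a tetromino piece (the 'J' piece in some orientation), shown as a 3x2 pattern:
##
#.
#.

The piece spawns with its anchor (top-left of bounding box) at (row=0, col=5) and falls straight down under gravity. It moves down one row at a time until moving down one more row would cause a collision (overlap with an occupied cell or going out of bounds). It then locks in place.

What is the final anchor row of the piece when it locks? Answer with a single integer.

Spawn at (row=0, col=5). Try each row:
  row 0: fits
  row 1: fits
  row 2: fits
  row 3: fits
  row 4: fits
  row 5: fits
  row 6: blocked -> lock at row 5

Answer: 5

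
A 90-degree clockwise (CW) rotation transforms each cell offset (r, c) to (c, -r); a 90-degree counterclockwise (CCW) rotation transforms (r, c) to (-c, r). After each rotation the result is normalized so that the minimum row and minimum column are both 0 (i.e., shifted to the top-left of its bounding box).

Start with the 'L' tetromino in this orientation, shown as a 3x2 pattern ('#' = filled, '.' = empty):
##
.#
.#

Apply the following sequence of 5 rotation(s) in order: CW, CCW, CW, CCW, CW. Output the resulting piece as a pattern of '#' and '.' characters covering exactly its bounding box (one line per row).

Answer: ..#
###

Derivation:
Start:
##
.#
.#
After rotation 1 (CW):
..#
###
After rotation 2 (CCW):
##
.#
.#
After rotation 3 (CW):
..#
###
After rotation 4 (CCW):
##
.#
.#
After rotation 5 (CW):
..#
###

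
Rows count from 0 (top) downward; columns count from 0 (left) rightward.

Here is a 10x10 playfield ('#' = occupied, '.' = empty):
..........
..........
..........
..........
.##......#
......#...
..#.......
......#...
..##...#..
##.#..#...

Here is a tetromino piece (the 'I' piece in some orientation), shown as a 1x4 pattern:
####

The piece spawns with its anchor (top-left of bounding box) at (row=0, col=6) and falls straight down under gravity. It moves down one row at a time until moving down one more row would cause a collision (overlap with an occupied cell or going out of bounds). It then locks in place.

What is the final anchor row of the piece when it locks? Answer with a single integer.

Spawn at (row=0, col=6). Try each row:
  row 0: fits
  row 1: fits
  row 2: fits
  row 3: fits
  row 4: blocked -> lock at row 3

Answer: 3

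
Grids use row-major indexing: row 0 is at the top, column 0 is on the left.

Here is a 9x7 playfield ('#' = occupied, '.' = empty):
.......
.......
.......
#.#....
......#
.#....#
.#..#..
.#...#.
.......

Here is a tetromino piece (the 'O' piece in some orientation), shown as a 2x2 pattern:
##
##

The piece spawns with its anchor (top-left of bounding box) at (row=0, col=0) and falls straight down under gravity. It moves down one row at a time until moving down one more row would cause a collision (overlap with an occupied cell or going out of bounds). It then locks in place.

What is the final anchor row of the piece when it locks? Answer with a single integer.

Spawn at (row=0, col=0). Try each row:
  row 0: fits
  row 1: fits
  row 2: blocked -> lock at row 1

Answer: 1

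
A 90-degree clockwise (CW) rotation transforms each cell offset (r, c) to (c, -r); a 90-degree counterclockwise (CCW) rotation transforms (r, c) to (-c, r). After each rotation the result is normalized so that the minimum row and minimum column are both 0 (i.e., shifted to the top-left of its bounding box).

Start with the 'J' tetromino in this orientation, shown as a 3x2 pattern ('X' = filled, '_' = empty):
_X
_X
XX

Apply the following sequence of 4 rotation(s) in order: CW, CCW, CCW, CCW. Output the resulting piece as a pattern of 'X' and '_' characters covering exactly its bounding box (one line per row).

Answer: XX
X_
X_

Derivation:
Start:
_X
_X
XX
After rotation 1 (CW):
X__
XXX
After rotation 2 (CCW):
_X
_X
XX
After rotation 3 (CCW):
XXX
__X
After rotation 4 (CCW):
XX
X_
X_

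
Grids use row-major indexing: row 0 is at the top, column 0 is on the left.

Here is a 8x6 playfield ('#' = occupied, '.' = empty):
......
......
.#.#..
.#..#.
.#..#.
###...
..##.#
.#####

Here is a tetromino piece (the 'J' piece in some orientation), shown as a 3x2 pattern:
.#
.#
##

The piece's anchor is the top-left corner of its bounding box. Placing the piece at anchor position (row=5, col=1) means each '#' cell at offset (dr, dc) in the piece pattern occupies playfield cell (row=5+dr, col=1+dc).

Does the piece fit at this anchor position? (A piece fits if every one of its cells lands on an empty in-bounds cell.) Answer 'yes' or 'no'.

Check each piece cell at anchor (5, 1):
  offset (0,1) -> (5,2): occupied ('#') -> FAIL
  offset (1,1) -> (6,2): occupied ('#') -> FAIL
  offset (2,0) -> (7,1): occupied ('#') -> FAIL
  offset (2,1) -> (7,2): occupied ('#') -> FAIL
All cells valid: no

Answer: no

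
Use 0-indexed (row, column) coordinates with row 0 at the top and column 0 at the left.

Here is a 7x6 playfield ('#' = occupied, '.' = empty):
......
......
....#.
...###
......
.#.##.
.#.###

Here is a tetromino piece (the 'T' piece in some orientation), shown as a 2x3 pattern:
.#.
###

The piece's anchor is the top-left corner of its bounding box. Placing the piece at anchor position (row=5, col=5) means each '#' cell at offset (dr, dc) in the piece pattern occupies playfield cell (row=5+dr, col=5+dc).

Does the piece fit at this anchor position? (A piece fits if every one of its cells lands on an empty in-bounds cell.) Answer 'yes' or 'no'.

Check each piece cell at anchor (5, 5):
  offset (0,1) -> (5,6): out of bounds -> FAIL
  offset (1,0) -> (6,5): occupied ('#') -> FAIL
  offset (1,1) -> (6,6): out of bounds -> FAIL
  offset (1,2) -> (6,7): out of bounds -> FAIL
All cells valid: no

Answer: no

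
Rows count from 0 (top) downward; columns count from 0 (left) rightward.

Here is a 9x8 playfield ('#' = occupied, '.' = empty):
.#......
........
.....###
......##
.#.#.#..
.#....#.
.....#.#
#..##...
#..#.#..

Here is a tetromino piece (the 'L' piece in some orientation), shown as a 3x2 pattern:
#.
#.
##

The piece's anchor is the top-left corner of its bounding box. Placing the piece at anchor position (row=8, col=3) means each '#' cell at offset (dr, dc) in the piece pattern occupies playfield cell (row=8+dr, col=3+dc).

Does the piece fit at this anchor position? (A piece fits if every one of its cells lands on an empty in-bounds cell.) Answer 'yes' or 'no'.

Answer: no

Derivation:
Check each piece cell at anchor (8, 3):
  offset (0,0) -> (8,3): occupied ('#') -> FAIL
  offset (1,0) -> (9,3): out of bounds -> FAIL
  offset (2,0) -> (10,3): out of bounds -> FAIL
  offset (2,1) -> (10,4): out of bounds -> FAIL
All cells valid: no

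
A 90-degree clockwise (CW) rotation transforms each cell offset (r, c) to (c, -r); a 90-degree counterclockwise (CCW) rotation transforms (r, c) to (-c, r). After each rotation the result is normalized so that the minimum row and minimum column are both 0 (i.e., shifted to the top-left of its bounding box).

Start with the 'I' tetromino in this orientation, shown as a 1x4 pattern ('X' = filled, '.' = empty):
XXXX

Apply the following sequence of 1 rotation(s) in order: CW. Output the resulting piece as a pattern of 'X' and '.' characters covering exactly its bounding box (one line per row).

Answer: X
X
X
X

Derivation:
Start:
XXXX
After rotation 1 (CW):
X
X
X
X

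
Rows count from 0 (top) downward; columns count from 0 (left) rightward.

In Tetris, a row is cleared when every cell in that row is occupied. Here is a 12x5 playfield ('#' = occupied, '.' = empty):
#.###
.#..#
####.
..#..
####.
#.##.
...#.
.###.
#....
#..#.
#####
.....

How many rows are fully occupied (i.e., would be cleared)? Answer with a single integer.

Answer: 1

Derivation:
Check each row:
  row 0: 1 empty cell -> not full
  row 1: 3 empty cells -> not full
  row 2: 1 empty cell -> not full
  row 3: 4 empty cells -> not full
  row 4: 1 empty cell -> not full
  row 5: 2 empty cells -> not full
  row 6: 4 empty cells -> not full
  row 7: 2 empty cells -> not full
  row 8: 4 empty cells -> not full
  row 9: 3 empty cells -> not full
  row 10: 0 empty cells -> FULL (clear)
  row 11: 5 empty cells -> not full
Total rows cleared: 1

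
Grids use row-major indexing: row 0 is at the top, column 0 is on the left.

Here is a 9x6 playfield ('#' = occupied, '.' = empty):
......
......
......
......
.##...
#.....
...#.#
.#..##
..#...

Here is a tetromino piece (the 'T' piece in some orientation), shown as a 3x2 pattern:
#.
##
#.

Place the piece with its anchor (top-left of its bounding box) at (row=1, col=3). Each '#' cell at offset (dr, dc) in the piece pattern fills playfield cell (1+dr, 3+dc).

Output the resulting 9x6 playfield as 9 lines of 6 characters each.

Answer: ......
...#..
...##.
...#..
.##...
#.....
...#.#
.#..##
..#...

Derivation:
Fill (1+0,3+0) = (1,3)
Fill (1+1,3+0) = (2,3)
Fill (1+1,3+1) = (2,4)
Fill (1+2,3+0) = (3,3)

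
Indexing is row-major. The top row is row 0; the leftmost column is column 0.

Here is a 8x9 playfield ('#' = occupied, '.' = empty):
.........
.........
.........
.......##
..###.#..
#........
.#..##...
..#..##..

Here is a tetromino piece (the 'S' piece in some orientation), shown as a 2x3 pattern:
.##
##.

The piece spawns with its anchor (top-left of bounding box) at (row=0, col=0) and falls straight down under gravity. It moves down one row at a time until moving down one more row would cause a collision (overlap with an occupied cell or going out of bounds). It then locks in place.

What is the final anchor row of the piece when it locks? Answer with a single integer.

Spawn at (row=0, col=0). Try each row:
  row 0: fits
  row 1: fits
  row 2: fits
  row 3: fits
  row 4: blocked -> lock at row 3

Answer: 3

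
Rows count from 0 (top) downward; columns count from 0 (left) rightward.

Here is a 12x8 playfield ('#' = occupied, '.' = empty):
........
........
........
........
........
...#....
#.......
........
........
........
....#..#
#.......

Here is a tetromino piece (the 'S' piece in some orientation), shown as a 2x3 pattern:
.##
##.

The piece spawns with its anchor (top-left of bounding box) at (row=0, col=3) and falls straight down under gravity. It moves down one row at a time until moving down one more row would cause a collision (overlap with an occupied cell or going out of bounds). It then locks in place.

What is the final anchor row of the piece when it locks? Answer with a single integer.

Spawn at (row=0, col=3). Try each row:
  row 0: fits
  row 1: fits
  row 2: fits
  row 3: fits
  row 4: blocked -> lock at row 3

Answer: 3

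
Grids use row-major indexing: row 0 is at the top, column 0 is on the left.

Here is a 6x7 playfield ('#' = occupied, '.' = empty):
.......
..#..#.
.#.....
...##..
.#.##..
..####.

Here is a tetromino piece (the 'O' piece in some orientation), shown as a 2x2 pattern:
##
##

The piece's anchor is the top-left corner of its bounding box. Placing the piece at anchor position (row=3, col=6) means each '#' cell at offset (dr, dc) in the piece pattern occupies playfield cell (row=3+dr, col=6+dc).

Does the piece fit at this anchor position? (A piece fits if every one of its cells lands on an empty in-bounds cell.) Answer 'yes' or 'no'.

Answer: no

Derivation:
Check each piece cell at anchor (3, 6):
  offset (0,0) -> (3,6): empty -> OK
  offset (0,1) -> (3,7): out of bounds -> FAIL
  offset (1,0) -> (4,6): empty -> OK
  offset (1,1) -> (4,7): out of bounds -> FAIL
All cells valid: no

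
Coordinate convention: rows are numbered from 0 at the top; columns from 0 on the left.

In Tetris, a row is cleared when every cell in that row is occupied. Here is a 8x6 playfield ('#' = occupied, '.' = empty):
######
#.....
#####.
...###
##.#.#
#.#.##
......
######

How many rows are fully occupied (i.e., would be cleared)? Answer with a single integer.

Answer: 2

Derivation:
Check each row:
  row 0: 0 empty cells -> FULL (clear)
  row 1: 5 empty cells -> not full
  row 2: 1 empty cell -> not full
  row 3: 3 empty cells -> not full
  row 4: 2 empty cells -> not full
  row 5: 2 empty cells -> not full
  row 6: 6 empty cells -> not full
  row 7: 0 empty cells -> FULL (clear)
Total rows cleared: 2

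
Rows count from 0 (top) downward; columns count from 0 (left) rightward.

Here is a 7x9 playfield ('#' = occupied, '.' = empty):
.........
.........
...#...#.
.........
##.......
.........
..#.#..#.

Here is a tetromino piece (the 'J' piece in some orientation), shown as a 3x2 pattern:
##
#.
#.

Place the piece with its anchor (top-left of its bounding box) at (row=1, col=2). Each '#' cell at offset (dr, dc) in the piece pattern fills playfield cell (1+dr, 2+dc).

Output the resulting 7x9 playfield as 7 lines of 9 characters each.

Fill (1+0,2+0) = (1,2)
Fill (1+0,2+1) = (1,3)
Fill (1+1,2+0) = (2,2)
Fill (1+2,2+0) = (3,2)

Answer: .........
..##.....
..##...#.
..#......
##.......
.........
..#.#..#.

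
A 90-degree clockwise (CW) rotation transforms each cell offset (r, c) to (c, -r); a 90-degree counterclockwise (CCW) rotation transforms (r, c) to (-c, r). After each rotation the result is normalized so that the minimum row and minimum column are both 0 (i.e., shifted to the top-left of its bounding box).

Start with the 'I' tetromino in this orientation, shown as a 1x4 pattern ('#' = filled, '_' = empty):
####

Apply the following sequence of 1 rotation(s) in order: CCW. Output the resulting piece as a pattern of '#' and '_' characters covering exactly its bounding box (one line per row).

Start:
####
After rotation 1 (CCW):
#
#
#
#

Answer: #
#
#
#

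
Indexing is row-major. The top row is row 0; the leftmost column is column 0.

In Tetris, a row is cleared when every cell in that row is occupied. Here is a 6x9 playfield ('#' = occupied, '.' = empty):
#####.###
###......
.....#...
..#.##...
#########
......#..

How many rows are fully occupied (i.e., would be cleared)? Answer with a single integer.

Check each row:
  row 0: 1 empty cell -> not full
  row 1: 6 empty cells -> not full
  row 2: 8 empty cells -> not full
  row 3: 6 empty cells -> not full
  row 4: 0 empty cells -> FULL (clear)
  row 5: 8 empty cells -> not full
Total rows cleared: 1

Answer: 1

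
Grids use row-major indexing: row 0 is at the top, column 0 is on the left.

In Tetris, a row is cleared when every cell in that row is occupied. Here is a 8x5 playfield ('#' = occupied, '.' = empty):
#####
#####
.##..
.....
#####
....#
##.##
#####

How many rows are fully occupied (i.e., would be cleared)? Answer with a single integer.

Check each row:
  row 0: 0 empty cells -> FULL (clear)
  row 1: 0 empty cells -> FULL (clear)
  row 2: 3 empty cells -> not full
  row 3: 5 empty cells -> not full
  row 4: 0 empty cells -> FULL (clear)
  row 5: 4 empty cells -> not full
  row 6: 1 empty cell -> not full
  row 7: 0 empty cells -> FULL (clear)
Total rows cleared: 4

Answer: 4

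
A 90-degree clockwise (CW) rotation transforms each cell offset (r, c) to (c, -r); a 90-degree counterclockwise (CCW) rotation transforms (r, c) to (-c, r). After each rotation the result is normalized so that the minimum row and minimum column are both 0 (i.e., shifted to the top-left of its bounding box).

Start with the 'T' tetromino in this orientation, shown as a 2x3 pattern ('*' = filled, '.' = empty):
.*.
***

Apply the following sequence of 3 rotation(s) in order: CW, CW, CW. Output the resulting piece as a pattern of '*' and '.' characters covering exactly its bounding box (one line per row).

Start:
.*.
***
After rotation 1 (CW):
*.
**
*.
After rotation 2 (CW):
***
.*.
After rotation 3 (CW):
.*
**
.*

Answer: .*
**
.*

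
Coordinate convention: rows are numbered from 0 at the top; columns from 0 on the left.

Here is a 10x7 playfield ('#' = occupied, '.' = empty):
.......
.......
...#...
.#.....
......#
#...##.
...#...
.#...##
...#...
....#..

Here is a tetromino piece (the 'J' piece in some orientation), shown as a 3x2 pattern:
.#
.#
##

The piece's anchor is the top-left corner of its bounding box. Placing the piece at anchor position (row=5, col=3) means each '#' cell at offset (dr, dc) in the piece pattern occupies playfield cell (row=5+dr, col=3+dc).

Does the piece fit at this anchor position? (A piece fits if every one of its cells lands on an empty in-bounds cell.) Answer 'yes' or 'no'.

Check each piece cell at anchor (5, 3):
  offset (0,1) -> (5,4): occupied ('#') -> FAIL
  offset (1,1) -> (6,4): empty -> OK
  offset (2,0) -> (7,3): empty -> OK
  offset (2,1) -> (7,4): empty -> OK
All cells valid: no

Answer: no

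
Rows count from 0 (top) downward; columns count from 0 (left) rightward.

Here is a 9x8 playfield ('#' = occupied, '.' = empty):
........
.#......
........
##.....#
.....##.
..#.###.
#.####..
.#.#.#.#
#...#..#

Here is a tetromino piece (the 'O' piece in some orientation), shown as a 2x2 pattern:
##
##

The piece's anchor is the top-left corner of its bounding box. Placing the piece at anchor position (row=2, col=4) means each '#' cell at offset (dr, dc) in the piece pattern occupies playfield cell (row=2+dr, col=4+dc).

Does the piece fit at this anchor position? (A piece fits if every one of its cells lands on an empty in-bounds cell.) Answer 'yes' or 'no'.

Answer: yes

Derivation:
Check each piece cell at anchor (2, 4):
  offset (0,0) -> (2,4): empty -> OK
  offset (0,1) -> (2,5): empty -> OK
  offset (1,0) -> (3,4): empty -> OK
  offset (1,1) -> (3,5): empty -> OK
All cells valid: yes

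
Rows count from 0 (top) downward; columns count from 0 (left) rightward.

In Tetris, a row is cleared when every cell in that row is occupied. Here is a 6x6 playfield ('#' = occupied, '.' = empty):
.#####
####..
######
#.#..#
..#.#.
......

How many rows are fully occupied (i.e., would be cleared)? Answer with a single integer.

Answer: 1

Derivation:
Check each row:
  row 0: 1 empty cell -> not full
  row 1: 2 empty cells -> not full
  row 2: 0 empty cells -> FULL (clear)
  row 3: 3 empty cells -> not full
  row 4: 4 empty cells -> not full
  row 5: 6 empty cells -> not full
Total rows cleared: 1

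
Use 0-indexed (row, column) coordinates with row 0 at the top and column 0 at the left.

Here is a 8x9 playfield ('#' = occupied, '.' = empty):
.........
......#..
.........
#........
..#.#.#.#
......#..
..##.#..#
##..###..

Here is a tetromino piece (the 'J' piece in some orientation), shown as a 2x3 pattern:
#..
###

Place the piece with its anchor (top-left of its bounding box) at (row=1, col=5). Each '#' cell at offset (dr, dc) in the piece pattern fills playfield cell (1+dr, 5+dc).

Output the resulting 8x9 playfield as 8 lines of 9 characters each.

Answer: .........
.....##..
.....###.
#........
..#.#.#.#
......#..
..##.#..#
##..###..

Derivation:
Fill (1+0,5+0) = (1,5)
Fill (1+1,5+0) = (2,5)
Fill (1+1,5+1) = (2,6)
Fill (1+1,5+2) = (2,7)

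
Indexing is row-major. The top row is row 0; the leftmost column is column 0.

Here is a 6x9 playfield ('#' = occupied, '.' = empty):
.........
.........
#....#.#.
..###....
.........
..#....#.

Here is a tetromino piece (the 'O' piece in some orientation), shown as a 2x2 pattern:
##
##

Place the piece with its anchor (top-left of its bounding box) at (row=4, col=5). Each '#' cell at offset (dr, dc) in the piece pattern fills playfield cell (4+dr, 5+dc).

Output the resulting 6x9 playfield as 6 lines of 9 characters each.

Answer: .........
.........
#....#.#.
..###....
.....##..
..#..###.

Derivation:
Fill (4+0,5+0) = (4,5)
Fill (4+0,5+1) = (4,6)
Fill (4+1,5+0) = (5,5)
Fill (4+1,5+1) = (5,6)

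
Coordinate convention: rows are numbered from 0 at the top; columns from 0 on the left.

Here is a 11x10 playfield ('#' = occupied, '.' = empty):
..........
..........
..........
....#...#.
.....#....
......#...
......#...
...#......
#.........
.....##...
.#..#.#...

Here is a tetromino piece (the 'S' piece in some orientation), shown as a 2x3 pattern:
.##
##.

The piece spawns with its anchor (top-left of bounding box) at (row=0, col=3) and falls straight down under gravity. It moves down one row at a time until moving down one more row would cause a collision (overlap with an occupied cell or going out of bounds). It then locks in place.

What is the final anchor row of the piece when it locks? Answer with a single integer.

Spawn at (row=0, col=3). Try each row:
  row 0: fits
  row 1: fits
  row 2: blocked -> lock at row 1

Answer: 1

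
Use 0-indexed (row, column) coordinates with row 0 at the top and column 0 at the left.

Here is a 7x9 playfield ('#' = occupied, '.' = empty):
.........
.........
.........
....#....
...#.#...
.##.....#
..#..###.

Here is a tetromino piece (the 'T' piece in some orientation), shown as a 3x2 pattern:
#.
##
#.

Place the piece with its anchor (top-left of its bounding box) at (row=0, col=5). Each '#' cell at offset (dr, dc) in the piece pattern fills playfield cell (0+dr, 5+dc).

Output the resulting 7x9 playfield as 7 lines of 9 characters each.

Answer: .....#...
.....##..
.....#...
....#....
...#.#...
.##.....#
..#..###.

Derivation:
Fill (0+0,5+0) = (0,5)
Fill (0+1,5+0) = (1,5)
Fill (0+1,5+1) = (1,6)
Fill (0+2,5+0) = (2,5)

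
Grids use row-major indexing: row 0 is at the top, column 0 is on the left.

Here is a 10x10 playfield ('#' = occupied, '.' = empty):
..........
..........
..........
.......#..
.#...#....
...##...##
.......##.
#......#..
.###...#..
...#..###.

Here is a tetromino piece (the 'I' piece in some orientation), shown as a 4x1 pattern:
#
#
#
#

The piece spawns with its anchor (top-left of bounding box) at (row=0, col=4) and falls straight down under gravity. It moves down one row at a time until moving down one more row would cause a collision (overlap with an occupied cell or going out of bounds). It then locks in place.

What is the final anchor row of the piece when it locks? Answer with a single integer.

Answer: 1

Derivation:
Spawn at (row=0, col=4). Try each row:
  row 0: fits
  row 1: fits
  row 2: blocked -> lock at row 1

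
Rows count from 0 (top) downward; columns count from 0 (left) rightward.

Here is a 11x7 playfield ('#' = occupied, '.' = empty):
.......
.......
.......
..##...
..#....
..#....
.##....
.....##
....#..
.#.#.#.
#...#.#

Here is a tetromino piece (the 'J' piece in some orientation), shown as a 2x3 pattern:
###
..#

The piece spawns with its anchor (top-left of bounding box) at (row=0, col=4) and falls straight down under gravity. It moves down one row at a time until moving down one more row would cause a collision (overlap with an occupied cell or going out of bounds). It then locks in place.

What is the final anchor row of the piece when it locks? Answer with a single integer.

Spawn at (row=0, col=4). Try each row:
  row 0: fits
  row 1: fits
  row 2: fits
  row 3: fits
  row 4: fits
  row 5: fits
  row 6: blocked -> lock at row 5

Answer: 5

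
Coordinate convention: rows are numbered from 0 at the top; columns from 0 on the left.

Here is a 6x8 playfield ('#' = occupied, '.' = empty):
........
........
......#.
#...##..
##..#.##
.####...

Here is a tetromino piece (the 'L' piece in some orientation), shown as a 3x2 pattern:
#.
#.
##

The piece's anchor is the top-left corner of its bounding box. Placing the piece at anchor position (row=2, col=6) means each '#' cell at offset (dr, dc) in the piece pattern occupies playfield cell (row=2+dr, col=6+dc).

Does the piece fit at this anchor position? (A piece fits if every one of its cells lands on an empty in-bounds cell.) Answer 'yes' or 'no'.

Answer: no

Derivation:
Check each piece cell at anchor (2, 6):
  offset (0,0) -> (2,6): occupied ('#') -> FAIL
  offset (1,0) -> (3,6): empty -> OK
  offset (2,0) -> (4,6): occupied ('#') -> FAIL
  offset (2,1) -> (4,7): occupied ('#') -> FAIL
All cells valid: no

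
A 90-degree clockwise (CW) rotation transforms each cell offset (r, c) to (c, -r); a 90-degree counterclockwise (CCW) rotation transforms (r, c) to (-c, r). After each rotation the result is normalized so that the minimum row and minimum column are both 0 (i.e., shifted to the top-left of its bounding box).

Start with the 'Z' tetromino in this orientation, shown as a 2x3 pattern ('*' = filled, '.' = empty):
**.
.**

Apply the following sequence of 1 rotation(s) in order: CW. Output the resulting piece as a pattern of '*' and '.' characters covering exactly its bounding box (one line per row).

Answer: .*
**
*.

Derivation:
Start:
**.
.**
After rotation 1 (CW):
.*
**
*.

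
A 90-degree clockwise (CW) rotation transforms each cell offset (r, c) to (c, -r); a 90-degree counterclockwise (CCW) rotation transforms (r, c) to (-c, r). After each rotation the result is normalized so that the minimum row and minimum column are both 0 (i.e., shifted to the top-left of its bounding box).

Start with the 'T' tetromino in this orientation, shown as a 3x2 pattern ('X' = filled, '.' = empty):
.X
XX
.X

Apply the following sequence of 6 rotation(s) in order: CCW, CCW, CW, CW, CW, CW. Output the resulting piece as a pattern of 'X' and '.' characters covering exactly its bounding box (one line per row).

Answer: X.
XX
X.

Derivation:
Start:
.X
XX
.X
After rotation 1 (CCW):
XXX
.X.
After rotation 2 (CCW):
X.
XX
X.
After rotation 3 (CW):
XXX
.X.
After rotation 4 (CW):
.X
XX
.X
After rotation 5 (CW):
.X.
XXX
After rotation 6 (CW):
X.
XX
X.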